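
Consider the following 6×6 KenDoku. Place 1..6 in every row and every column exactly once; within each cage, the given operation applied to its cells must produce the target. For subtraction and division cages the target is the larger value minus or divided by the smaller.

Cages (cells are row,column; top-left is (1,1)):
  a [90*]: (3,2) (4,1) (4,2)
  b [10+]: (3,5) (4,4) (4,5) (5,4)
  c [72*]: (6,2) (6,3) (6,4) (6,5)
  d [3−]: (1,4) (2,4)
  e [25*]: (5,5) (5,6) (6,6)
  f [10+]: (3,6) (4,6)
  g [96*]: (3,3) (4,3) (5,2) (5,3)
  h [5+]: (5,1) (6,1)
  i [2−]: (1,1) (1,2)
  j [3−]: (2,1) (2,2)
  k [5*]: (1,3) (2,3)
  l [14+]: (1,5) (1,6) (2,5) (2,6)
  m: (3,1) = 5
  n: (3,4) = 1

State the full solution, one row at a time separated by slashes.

4 6 1 5 3 2 / 1 4 5 2 6 3 / 5 3 4 1 2 6 / 6 5 2 3 1 4 / 3 2 6 4 5 1 / 2 1 3 6 4 5

Cage m is a single given cell; hence (3,1) = 5.
N is a freebie, leaving (3,4) = 1.
The 3 cells of cage e must have product 25, so (5,5) = 5.
The 3 cells of cage e must have product 25, leaving (5,6) = 1.
The 3 cells of cage e must have product 25, which forces (6,6) = 5.
The 3 cells of cage a must have product 90, which forces (4,2) = 5.
In row 5, 6 can only go at (5,3), so (5,3) = 6.
In row 6, 2 can only go at (6,1), so (6,1) = 2.
The two cells of cage h must have sum 5, which forces (5,1) = 3.
Cage a needs product 90, so (3,2) = 3.
Column 1 now contains 3, leaving (4,1) = 6.
6 is placed in row 4, leaving (4,6) = 4.
The two cells of cage i must have difference 2; hence (1,1) = 4.
4 is placed in column 1, so (2,1) = 1.
1 is placed in row 2, leaving (2,2) = 4.
1 is placed in row 2, which forces (2,3) = 5.
Cage g needs product 96, so (3,3) = 4.
4 is placed in row 3, which forces (3,5) = 2.
Column 6 already has 4, so (3,6) = 6.
Cage b has sum 10, leaving (4,4) = 3.
Cage b needs sum 10; hence (4,5) = 1.
Column 2 already has 4, leaving (5,2) = 2.
2 is placed in row 5, which forces (5,4) = 4.
Column 4 now contains 4, leaving (6,4) = 6.
Column 2 already has 2, so (1,2) = 6.
Column 3 already has 5, so (1,3) = 1.
Cage d needs two cells with difference 3; hence (1,4) = 5.
Row 1 already has 6, leaving (1,5) = 3.
3 is placed in row 1, so (1,6) = 2.
Column 4 already has 6, which forces (2,4) = 2.
Column 5 now contains 3; hence (2,5) = 6.
2 is placed in column 6, which forces (2,6) = 3.
Row 4 now contains 1; hence (4,3) = 2.
Row 6 now contains 6, which forces (6,2) = 1.
The 4 cells of cage c must have product 72, which forces (6,3) = 3.
Cage c has product 72, leaving (6,5) = 4.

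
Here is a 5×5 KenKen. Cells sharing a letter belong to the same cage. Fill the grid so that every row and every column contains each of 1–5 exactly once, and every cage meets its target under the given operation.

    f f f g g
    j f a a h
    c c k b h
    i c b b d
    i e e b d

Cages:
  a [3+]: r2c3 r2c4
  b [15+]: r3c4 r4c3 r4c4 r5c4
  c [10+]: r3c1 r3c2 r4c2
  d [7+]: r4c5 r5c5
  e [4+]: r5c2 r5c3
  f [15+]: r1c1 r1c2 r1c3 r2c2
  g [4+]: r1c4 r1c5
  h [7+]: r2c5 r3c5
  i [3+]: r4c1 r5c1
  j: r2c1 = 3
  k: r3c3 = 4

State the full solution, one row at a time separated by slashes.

4 5 2 3 1 / 3 4 1 2 5 / 5 3 4 1 2 / 1 2 5 4 3 / 2 1 3 5 4

J is a freebie, leaving r2c1 = 3.
K is a freebie, which forces r3c3 = 4.
The only place for 4 in column 1 is r1c1.
Column 1 needs a 5, and only r3c1 is open for it.
The only place for 1 in row 4 is r4c1.
Column 1 now contains 1, leaving r5c1 = 2.
In column 5, 1 can only go at r1c5, so r1c5 = 1.
Row 1 already has 1, so r1c4 = 3.
Cage f has sum 15; hence r2c2 = 4.
4 is placed in row 2, so r2c5 = 5.
The 4 cells of cage b must have sum 15, leaving r3c4 = 1.
Cage h's pair has sum 7, which forces r3c5 = 2.
Cage b needs sum 15, so r4c3 = 5.
Cage b has sum 15, so r4c4 = 4.
Row 4 now contains 4, leaving r4c5 = 3.
Cage b needs sum 15; hence r5c4 = 5.
3 is placed in column 5; hence r5c5 = 4.
Cage f needs sum 15; hence r1c2 = 5.
Column 3 now contains 5; hence r1c3 = 2.
Cage a's pair has sum 3; hence r2c3 = 1.
Column 4 now contains 1, so r2c4 = 2.
Row 3 now contains 2, which forces r3c2 = 3.
3 is placed in row 4, leaving r4c2 = 2.
Column 2 already has 3, which forces r5c2 = 1.
1 is placed in column 3; hence r5c3 = 3.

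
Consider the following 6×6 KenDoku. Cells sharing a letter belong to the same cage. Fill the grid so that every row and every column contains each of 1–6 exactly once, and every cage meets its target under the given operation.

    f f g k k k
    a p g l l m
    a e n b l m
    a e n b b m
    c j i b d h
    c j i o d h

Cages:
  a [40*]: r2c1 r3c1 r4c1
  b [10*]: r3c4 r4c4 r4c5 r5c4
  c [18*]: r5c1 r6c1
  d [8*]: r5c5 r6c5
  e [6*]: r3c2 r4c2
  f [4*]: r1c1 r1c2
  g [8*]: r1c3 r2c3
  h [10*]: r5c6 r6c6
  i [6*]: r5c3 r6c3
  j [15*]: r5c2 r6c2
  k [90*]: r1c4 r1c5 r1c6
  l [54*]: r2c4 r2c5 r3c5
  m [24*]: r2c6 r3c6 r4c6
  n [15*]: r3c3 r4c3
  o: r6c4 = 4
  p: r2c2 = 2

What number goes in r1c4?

6

Cage p is a single given cell, so r2c2 = 2.
Row 2 already has 2, so r2c3 = 4.
The 3 cells of cage l must have product 54, leaving r2c4 = 3.
Cage l has product 54, so r2c5 = 6.
6 is placed in row 2; hence r2c6 = 1.
Cage l has product 54, which forces r3c5 = 3.
Cage b has product 10, so r4c5 = 1.
Cage o is a single given cell, so r6c4 = 4.
Row 6 already has 4, leaving r6c5 = 2.
Row 6 already has 2, leaving r6c6 = 5.
4 is placed in column 3; hence r1c3 = 2.
Cage k needs product 90, leaving r1c4 = 6.
3 is placed in column 5, so r1c5 = 5.
Cage k needs product 90, so r1c6 = 3.
4 is placed in row 2; hence r2c1 = 5.
The two cells of cage e must have product 6; hence r3c2 = 1.
Row 3 already has 3, so r3c3 = 5.
5 is placed in row 3, so r3c4 = 2.
Cage e's pair has product 6; hence r4c2 = 6.
Cage n needs two cells with product 15, so r4c3 = 3.
Column 4 already has 2; hence r4c4 = 5.
Row 4 now contains 6; hence r4c6 = 4.
The two cells of cage j must have product 15, which forces r5c2 = 5.
Column 4 now contains 5, which forces r5c4 = 1.
2 is placed in column 5, leaving r5c5 = 4.
Column 6 already has 5, leaving r5c6 = 2.
Row 6 now contains 5; hence r6c2 = 3.
Cage f needs two cells with product 4, so r1c1 = 1.
Column 2 already has 1, leaving r1c2 = 4.
Row 3 now contains 2, leaving r3c1 = 4.
Column 6 already has 4, leaving r3c6 = 6.
Row 4 now contains 4, so r4c1 = 2.
The two cells of cage c must have product 18, so r5c1 = 3.
Row 5 now contains 1; hence r5c3 = 6.
3 is placed in row 6, which forces r6c1 = 6.
The two cells of cage i must have product 6, leaving r6c3 = 1.
Filled in: 1 4 2 6 5 3 / 5 2 4 3 6 1 / 4 1 5 2 3 6 / 2 6 3 5 1 4 / 3 5 6 1 4 2 / 6 3 1 4 2 5.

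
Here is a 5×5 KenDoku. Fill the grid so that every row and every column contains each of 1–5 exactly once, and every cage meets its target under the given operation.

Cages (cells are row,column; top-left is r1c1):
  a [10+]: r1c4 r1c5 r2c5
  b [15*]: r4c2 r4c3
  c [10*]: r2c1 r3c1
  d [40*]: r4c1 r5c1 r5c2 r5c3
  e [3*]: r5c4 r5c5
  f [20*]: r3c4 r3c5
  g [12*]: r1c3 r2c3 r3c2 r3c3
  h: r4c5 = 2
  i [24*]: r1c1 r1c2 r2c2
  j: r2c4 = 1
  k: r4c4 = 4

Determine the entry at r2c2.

J is a freebie; hence r2c4 = 1.
K is a freebie; hence r4c4 = 4.
H is a freebie, so r4c5 = 2.
1 is placed in column 4, leaving r5c4 = 3.
3 is placed in row 5, so r5c5 = 1.
Cage a has sum 10; hence r1c4 = 2.
4 is placed in column 4, which forces r3c4 = 5.
The two cells of cage f must have product 20, so r3c5 = 4.
The 4 cells of cage d must have product 40; hence r4c1 = 1.
The two cells of cage c must have product 10, which forces r2c1 = 5.
Cage i has product 24, leaving r2c2 = 2.
Row 2 already has 2; hence r2c3 = 4.
Row 2 already has 5; hence r2c5 = 3.
5 is placed in row 3, so r3c1 = 2.
2 is placed in column 2, leaving r3c2 = 1.
1 is placed in row 3; hence r3c3 = 3.
Column 3 now contains 3; hence r4c3 = 5.
Column 1 now contains 2, leaving r5c1 = 4.
Row 5 already has 4, so r5c2 = 5.
Column 3 already has 5, which forces r5c3 = 2.
4 is placed in column 1, which forces r1c1 = 3.
Cage i needs product 24, so r1c2 = 4.
Column 3 now contains 3; hence r1c3 = 1.
Column 5 already has 3, so r1c5 = 5.
Row 4 already has 5, leaving r4c2 = 3.
Filled in: 3 4 1 2 5 / 5 2 4 1 3 / 2 1 3 5 4 / 1 3 5 4 2 / 4 5 2 3 1.

2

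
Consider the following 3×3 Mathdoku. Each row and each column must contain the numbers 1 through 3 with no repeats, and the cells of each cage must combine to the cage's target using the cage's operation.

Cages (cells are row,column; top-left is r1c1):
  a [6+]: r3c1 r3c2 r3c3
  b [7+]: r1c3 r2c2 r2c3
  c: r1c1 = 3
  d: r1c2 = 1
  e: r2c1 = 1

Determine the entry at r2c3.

C is a freebie, leaving r1c1 = 3.
D is a freebie; hence r1c2 = 1.
3 is placed in row 1, leaving r1c3 = 2.
Cage e is a single given cell; hence r2c1 = 1.
1 is placed in row 2, so r2c3 = 3.
Column 1 now contains 1; hence r3c1 = 2.
Row 3 now contains 2; hence r3c2 = 3.
3 is placed in column 3, so r3c3 = 1.
Row 2 already has 3; hence r2c2 = 2.
Completed grid: 3 1 2 / 1 2 3 / 2 3 1.

3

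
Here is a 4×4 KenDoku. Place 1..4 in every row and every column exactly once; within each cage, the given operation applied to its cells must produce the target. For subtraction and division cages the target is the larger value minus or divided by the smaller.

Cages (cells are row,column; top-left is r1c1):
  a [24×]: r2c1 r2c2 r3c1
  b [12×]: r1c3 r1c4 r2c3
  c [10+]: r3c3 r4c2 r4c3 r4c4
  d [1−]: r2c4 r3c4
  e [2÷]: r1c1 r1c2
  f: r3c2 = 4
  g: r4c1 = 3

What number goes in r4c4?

F is a freebie, so r3c2 = 4.
Cage g is given, so r4c1 = 3.
Cage a needs product 24, leaving r2c1 = 4.
Cage a has product 24, so r2c2 = 3.
Column 1 already has 3, which forces r3c1 = 2.
The 4 cells of cage c must have sum 10; hence r3c3 = 3.
Row 3 already has 3, so r3c4 = 1.
2 is placed in column 1, leaving r1c1 = 1.
Cage e's pair has quotient 2, so r1c2 = 2.
Cage b needs product 12, leaving r1c3 = 4.
Cage b has product 12, so r1c4 = 3.
Cage b needs product 12, leaving r2c3 = 1.
Column 4 now contains 1, which forces r2c4 = 2.
Column 2 now contains 2, which forces r4c2 = 1.
Column 3 already has 1; hence r4c3 = 2.
Column 4 already has 2, leaving r4c4 = 4.
Completed grid: 1 2 4 3 / 4 3 1 2 / 2 4 3 1 / 3 1 2 4.

4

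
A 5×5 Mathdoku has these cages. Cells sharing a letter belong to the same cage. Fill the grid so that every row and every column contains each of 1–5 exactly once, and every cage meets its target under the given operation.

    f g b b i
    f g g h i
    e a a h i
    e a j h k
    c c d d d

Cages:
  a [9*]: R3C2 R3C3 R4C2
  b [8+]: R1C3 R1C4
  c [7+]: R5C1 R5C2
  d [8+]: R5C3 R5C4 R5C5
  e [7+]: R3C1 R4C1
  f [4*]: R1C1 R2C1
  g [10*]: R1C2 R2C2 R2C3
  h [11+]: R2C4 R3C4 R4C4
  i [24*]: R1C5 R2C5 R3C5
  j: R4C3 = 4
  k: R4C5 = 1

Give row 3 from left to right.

5 1 3 4 2

The 3 cells of cage a must have product 9, leaving R3C2 = 1.
Cage a has product 9, so R3C3 = 3.
Cage a needs product 9, which forces R4C2 = 3.
Cage j is given, so R4C3 = 4.
Cage k is given, so R4C5 = 1.
3 is placed in column 3, leaving R1C3 = 5.
Cage b needs two cells with sum 8, leaving R1C4 = 3.
Cage g has product 10, leaving R2C3 = 1.
Column 3 already has 1, so R5C3 = 2.
The two cells of cage f must have product 4, so R1C1 = 1.
Row 1 now contains 5, which forces R1C2 = 2.
Row 1 already has 2, which forces R1C5 = 4.
Row 2 now contains 1, so R2C1 = 4.
The 3 cells of cage g must have product 10, which forces R2C2 = 5.
Row 2 already has 5, so R2C4 = 2.
Cage i has product 24; hence R2C5 = 3.
Column 5 now contains 4; hence R3C5 = 2.
2 is placed in column 4, leaving R4C4 = 5.
Cage c's pair has sum 7, which forces R5C1 = 3.
Cage c needs two cells with sum 7, which forces R5C2 = 4.
The 3 cells of cage d must have sum 8, which forces R5C4 = 1.
Cage d has sum 8, which forces R5C5 = 5.
Row 3 now contains 2, so R3C1 = 5.
5 is placed in column 4; hence R3C4 = 4.
5 is placed in row 4, so R4C1 = 2.
Filled in: 1 2 5 3 4 / 4 5 1 2 3 / 5 1 3 4 2 / 2 3 4 5 1 / 3 4 2 1 5.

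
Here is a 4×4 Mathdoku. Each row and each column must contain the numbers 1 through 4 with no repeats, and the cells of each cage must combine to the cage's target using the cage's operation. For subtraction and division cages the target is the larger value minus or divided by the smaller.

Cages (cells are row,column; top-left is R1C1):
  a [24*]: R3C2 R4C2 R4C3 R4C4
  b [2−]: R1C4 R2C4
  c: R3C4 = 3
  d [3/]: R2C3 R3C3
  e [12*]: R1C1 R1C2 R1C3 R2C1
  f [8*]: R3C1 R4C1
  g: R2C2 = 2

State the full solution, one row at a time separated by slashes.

3 1 4 2 / 1 2 3 4 / 2 4 1 3 / 4 3 2 1

Cage g is a single given cell, which forces R2C2 = 2.
Cage c is given; hence R3C4 = 3.
Cage b needs two cells with difference 2, leaving R1C4 = 2.
Row 2 already has 2; hence R2C1 = 1.
Cage d's pair has quotient 3; hence R2C3 = 3.
Cage b's pair has difference 2, so R2C4 = 4.
Row 3 already has 3, so R3C3 = 1.
Column 4 already has 4, which forces R4C4 = 1.
Cage e needs product 12, leaving R1C1 = 3.
Cage e has product 12, which forces R1C2 = 1.
1 is placed in column 3; hence R1C3 = 4.
1 is placed in row 3, which forces R3C2 = 4.
The 4 cells of cage a must have product 24, so R4C2 = 3.
Cage a needs product 24; hence R4C3 = 2.
Row 3 already has 4, leaving R3C1 = 2.
2 is placed in row 4, so R4C1 = 4.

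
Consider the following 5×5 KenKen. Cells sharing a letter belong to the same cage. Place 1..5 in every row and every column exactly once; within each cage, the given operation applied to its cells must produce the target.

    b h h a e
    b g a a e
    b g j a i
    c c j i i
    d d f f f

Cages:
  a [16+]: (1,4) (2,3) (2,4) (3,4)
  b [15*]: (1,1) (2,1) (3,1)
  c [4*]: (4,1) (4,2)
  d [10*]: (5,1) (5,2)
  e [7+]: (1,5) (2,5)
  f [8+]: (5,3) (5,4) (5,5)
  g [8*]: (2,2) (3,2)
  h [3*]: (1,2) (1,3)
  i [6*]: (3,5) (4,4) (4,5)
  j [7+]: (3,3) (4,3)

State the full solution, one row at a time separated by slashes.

Row 2 needs a 1, and only (2,1) is open for it.
1 is placed in column 1, so (4,1) = 4.
Cage c needs two cells with product 4; hence (4,2) = 1.
1 is placed in column 2, leaving (1,2) = 3.
Cage h needs two cells with product 3, leaving (1,3) = 1.
The 3 cells of cage i must have product 6, so (3,5) = 1.
3 is placed in row 1, which forces (1,1) = 5.
The 3 cells of cage b must have product 15, so (3,1) = 3.
5 is placed in column 1; hence (5,1) = 2.
Row 5 already has 2, so (5,2) = 5.
The 3 cells of cage f must have sum 8; hence (5,4) = 1.
The 4 cells of cage a must have sum 16, leaving (3,4) = 5.
In row 4, 5 can only go at (4,3), so (4,3) = 5.
The 4 cells of cage a must have sum 16, which forces (1,4) = 4.
4 is placed in row 1, so (1,5) = 2.
Column 3 now contains 5, leaving (2,3) = 4.
Cage a needs sum 16, leaving (2,4) = 3.
3 is placed in row 2, leaving (2,5) = 5.
The two cells of cage j must have sum 7, leaving (3,3) = 2.
Column 4 now contains 3, which forces (4,4) = 2.
Column 5 already has 2, which forces (4,5) = 3.
Column 3 already has 4, which forces (5,3) = 3.
3 is placed in column 5; hence (5,5) = 4.
Row 2 now contains 4; hence (2,2) = 2.
Row 3 already has 2; hence (3,2) = 4.

5 3 1 4 2 / 1 2 4 3 5 / 3 4 2 5 1 / 4 1 5 2 3 / 2 5 3 1 4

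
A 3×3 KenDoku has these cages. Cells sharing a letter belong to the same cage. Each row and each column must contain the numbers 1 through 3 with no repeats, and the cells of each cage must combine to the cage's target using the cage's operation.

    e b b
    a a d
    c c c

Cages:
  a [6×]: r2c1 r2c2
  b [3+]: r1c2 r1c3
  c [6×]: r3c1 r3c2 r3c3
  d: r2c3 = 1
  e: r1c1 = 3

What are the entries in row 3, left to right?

1 2 3

E is a freebie; hence r1c1 = 3.
Column 1 now contains 3, so r2c1 = 2.
Row 2 now contains 2, leaving r2c2 = 3.
D is a freebie, which forces r2c3 = 1.
Column 1 now contains 2; hence r3c1 = 1.
Row 3 now contains 1; hence r3c2 = 2.
2 is placed in row 3, which forces r3c3 = 3.
2 is placed in column 2, which forces r1c2 = 1.
Column 3 now contains 1; hence r1c3 = 2.
The full grid is 3 1 2 / 2 3 1 / 1 2 3.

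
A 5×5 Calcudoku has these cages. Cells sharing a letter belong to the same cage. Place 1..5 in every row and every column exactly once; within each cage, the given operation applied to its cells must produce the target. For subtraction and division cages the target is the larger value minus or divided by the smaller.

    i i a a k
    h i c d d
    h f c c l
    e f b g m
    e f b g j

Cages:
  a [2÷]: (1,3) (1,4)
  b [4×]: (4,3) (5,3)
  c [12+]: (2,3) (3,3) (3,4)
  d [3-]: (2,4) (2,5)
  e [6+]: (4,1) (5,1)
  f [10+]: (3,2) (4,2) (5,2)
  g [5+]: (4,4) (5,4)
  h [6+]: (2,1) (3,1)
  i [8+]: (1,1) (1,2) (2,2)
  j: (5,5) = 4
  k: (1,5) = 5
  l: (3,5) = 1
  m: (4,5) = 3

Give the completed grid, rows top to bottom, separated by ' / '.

Cage k is given, so (1,5) = 5.
Cage l is a single given cell, which forces (3,5) = 1.
M is a freebie, leaving (4,5) = 3.
J is a freebie, leaving (5,5) = 4.
The two cells of cage d must have difference 3; hence (2,4) = 5.
Column 5 already has 4, leaving (2,5) = 2.
The two cells of cage b must have product 4; hence (4,3) = 4.
Row 4 now contains 4; hence (4,4) = 2.
Row 5 already has 4, so (5,3) = 1.
Row 5 already has 1, leaving (5,4) = 3.
1 is placed in column 3; hence (1,3) = 2.
Column 3 already has 4, so (2,3) = 3.
Cage c has sum 12; hence (3,3) = 5.
3 is placed in column 4, leaving (3,4) = 4.
The two cells of cage e must have sum 6; hence (4,1) = 1.
Row 4 already has 1, so (4,2) = 5.
Cage e needs two cells with sum 6, which forces (5,1) = 5.
Column 2 already has 5, leaving (5,2) = 2.
Column 4 now contains 4, leaving (1,4) = 1.
1 is placed in column 1, which forces (2,1) = 4.
Row 2 now contains 4, which forces (2,2) = 1.
5 is placed in row 3; hence (3,1) = 2.
Row 3 already has 4, so (3,2) = 3.
Column 1 now contains 4; hence (1,1) = 3.
Column 2 now contains 3; hence (1,2) = 4.

3 4 2 1 5 / 4 1 3 5 2 / 2 3 5 4 1 / 1 5 4 2 3 / 5 2 1 3 4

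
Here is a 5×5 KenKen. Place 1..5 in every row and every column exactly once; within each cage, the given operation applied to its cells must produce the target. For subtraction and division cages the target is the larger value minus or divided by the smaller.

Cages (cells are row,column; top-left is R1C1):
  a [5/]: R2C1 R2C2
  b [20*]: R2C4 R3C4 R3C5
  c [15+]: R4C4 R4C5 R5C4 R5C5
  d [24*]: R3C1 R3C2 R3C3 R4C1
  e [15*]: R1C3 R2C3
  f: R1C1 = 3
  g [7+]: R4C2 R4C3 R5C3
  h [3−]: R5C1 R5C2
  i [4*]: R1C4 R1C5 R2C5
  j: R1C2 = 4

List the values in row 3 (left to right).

Cage f is given; hence R1C1 = 3.
Cage j is given, leaving R1C2 = 4.
Row 1 already has 3, so R1C3 = 5.
Row 1 already has 4, which forces R1C5 = 1.
5 is placed in column 3, leaving R2C3 = 3.
Column 5 now contains 1, leaving R2C5 = 2.
Row 1 now contains 1; hence R1C4 = 2.
Cage d needs product 24, leaving R3C2 = 3.
In row 2, 4 can only go at R2C4, so R2C4 = 4.
Cage b needs product 20, leaving R3C4 = 1.
Cage b needs product 20, which forces R3C5 = 5.
The 4 cells of cage d must have product 24; hence R4C1 = 1.
Row 4 already has 1, leaving R4C2 = 2.
Row 4 already has 2, leaving R4C3 = 4.
Row 4 now contains 4, leaving R4C5 = 3.
Column 5 now contains 3, which forces R5C5 = 4.
Column 1 now contains 1, so R2C1 = 5.
Cage a needs two cells with quotient 5; hence R2C2 = 1.
Cage d needs product 24, so R3C1 = 4.
4 is placed in column 3, so R3C3 = 2.
Row 4 now contains 3, which forces R4C4 = 5.
Cage h needs two cells with difference 3; hence R5C1 = 2.
Cage h's pair has difference 3, which forces R5C2 = 5.
The 3 cells of cage g must have sum 7; hence R5C3 = 1.
Cage c needs sum 15, so R5C4 = 3.
Filled in: 3 4 5 2 1 / 5 1 3 4 2 / 4 3 2 1 5 / 1 2 4 5 3 / 2 5 1 3 4.

4 3 2 1 5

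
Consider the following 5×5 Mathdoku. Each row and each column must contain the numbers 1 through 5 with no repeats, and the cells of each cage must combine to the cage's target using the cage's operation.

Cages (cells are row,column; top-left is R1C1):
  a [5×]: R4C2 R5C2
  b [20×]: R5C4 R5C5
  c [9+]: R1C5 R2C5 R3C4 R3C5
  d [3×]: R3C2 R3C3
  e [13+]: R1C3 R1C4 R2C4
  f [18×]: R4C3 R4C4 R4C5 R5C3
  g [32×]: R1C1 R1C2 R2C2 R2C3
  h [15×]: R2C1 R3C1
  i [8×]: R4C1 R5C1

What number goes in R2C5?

Cage f needs product 18; hence R5C3 = 3.
The two cells of cage d must have product 3, so R3C2 = 3.
Column 3 now contains 3, leaving R3C3 = 1.
Row 3 now contains 1, so R3C4 = 2.
1 is placed in column 3, which forces R4C3 = 2.
Cage h needs two cells with product 15, so R2C1 = 3.
2 is placed in column 3, which forces R2C3 = 4.
Row 2 now contains 4, leaving R2C4 = 5.
Row 3 now contains 3, so R3C1 = 5.
Cage c has sum 9, so R3C5 = 4.
Row 4 already has 2, so R4C1 = 4.
Cage i needs two cells with product 8, which forces R5C1 = 2.
Column 4 already has 5; hence R5C4 = 4.
4 is placed in column 5, so R5C5 = 5.
2 is placed in column 1; hence R1C1 = 1.
Cage g needs product 32, which forces R1C2 = 4.
Column 3 already has 4, which forces R1C3 = 5.
Column 4 already has 5, which forces R1C4 = 3.
Row 1 now contains 1, which forces R1C5 = 2.
Cage g has product 32, so R2C2 = 2.
Column 5 now contains 2, leaving R2C5 = 1.
Cage a's pair has product 5; hence R4C2 = 5.
Column 4 already has 3, which forces R4C4 = 1.
1 is placed in column 5, so R4C5 = 3.
5 is placed in row 5, leaving R5C2 = 1.
Filled in: 1 4 5 3 2 / 3 2 4 5 1 / 5 3 1 2 4 / 4 5 2 1 3 / 2 1 3 4 5.

1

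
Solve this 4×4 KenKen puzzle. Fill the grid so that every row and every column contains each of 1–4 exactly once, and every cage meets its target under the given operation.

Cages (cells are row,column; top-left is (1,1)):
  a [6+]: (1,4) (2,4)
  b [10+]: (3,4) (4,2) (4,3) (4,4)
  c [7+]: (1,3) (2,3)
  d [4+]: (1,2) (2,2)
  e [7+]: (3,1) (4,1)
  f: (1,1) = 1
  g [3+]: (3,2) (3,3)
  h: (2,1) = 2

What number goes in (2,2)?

Cage f is a single given cell, leaving (1,1) = 1.
Row 1 already has 1; hence (1,2) = 3.
3 is placed in row 1, leaving (1,3) = 4.
4 is placed in row 1; hence (1,4) = 2.
H is a freebie, so (2,1) = 2.
Column 2 now contains 3, so (2,2) = 1.
Column 3 already has 4, leaving (2,3) = 3.
2 is placed in column 4, which forces (2,4) = 4.
1 is placed in column 2, leaving (3,2) = 2.
2 is placed in row 3, leaving (3,3) = 1.
1 is placed in row 3, which forces (3,4) = 3.
2 is placed in column 2; hence (4,2) = 4.
Column 3 already has 1; hence (4,3) = 2.
Column 4 already has 3, so (4,4) = 1.
Row 3 already has 3, leaving (3,1) = 4.
4 is placed in row 4, leaving (4,1) = 3.
Completed grid: 1 3 4 2 / 2 1 3 4 / 4 2 1 3 / 3 4 2 1.

1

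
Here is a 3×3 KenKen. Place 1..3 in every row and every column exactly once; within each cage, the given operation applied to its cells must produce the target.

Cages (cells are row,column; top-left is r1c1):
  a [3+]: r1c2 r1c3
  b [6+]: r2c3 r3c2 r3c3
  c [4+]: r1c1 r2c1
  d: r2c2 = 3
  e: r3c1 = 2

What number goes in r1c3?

Cage d is given, leaving r2c2 = 3.
Cage e is a single given cell, which forces r3c1 = 2.
2 is placed in row 3, leaving r3c2 = 1.
1 is placed in row 3, so r3c3 = 3.
The two cells of cage c must have sum 4; hence r1c1 = 3.
Column 2 now contains 1, which forces r1c2 = 2.
Cage a's pair has sum 3; hence r1c3 = 1.
3 is placed in row 2, so r2c1 = 1.
The 3 cells of cage b must have sum 6, leaving r2c3 = 2.
The full grid is 3 2 1 / 1 3 2 / 2 1 3.

1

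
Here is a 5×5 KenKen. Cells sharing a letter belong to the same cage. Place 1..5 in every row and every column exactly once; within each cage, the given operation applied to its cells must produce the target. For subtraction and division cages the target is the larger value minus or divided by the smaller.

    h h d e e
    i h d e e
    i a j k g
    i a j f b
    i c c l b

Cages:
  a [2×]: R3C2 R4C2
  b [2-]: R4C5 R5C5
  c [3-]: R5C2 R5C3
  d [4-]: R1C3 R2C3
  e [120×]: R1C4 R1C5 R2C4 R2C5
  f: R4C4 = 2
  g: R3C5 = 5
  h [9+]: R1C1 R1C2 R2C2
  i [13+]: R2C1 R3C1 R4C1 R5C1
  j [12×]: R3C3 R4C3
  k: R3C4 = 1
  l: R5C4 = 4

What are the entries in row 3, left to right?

Cage k is given; hence R3C4 = 1.
Cage g is given, so R3C5 = 5.
Cage f is given, so R4C4 = 2.
Cage l is a single given cell, which forces R5C4 = 4.
1 is placed in row 3, so R3C2 = 2.
Row 4 now contains 2; hence R4C2 = 1.
Column 2 already has 2; hence R5C2 = 5.
5 is placed in row 5; hence R5C3 = 2.
Cage h needs sum 9, so R1C1 = 2.
Row 1 already has 2, so R1C5 = 4.
Column 5 already has 4, which forces R2C5 = 2.
The two cells of cage b must have difference 2; hence R4C5 = 3.
Cage b's pair has difference 2; hence R5C5 = 1.
4 is placed in row 1, which forces R1C2 = 3.
Row 1 already has 3; hence R1C4 = 5.
The 4 cells of cage i must have sum 13, so R2C1 = 1.
Cage h has sum 9; hence R2C2 = 4.
Row 2 now contains 1, which forces R2C3 = 5.
Column 4 now contains 5; hence R2C4 = 3.
The 4 cells of cage i must have sum 13, leaving R3C1 = 4.
The two cells of cage j must have product 12; hence R3C3 = 3.
The 4 cells of cage i must have sum 13, leaving R4C1 = 5.
Row 4 already has 3, leaving R4C3 = 4.
Row 5 now contains 1, leaving R5C1 = 3.
Row 1 already has 5; hence R1C3 = 1.
The full grid is 2 3 1 5 4 / 1 4 5 3 2 / 4 2 3 1 5 / 5 1 4 2 3 / 3 5 2 4 1.

4 2 3 1 5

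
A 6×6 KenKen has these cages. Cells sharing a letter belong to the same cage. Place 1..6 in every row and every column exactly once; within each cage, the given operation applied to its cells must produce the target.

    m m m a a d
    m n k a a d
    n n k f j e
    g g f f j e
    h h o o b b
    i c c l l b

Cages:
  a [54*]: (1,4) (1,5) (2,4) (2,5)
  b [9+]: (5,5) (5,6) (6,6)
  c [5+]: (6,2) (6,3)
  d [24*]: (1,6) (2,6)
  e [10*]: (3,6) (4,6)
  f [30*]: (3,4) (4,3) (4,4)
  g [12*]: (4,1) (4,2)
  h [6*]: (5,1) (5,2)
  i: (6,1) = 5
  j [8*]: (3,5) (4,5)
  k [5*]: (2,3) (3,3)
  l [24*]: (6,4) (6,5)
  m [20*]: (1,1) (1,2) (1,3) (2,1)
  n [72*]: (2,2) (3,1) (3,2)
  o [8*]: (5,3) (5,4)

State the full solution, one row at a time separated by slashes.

1 5 2 6 3 4 / 2 4 5 3 1 6 / 3 6 1 5 4 2 / 4 3 6 1 2 5 / 6 1 4 2 5 3 / 5 2 3 4 6 1

Cage i is given, leaving (6,1) = 5.
In row 2, 2 can only go at (2,1), so (2,1) = 2.
Cage m needs product 20; hence (1,1) = 1.
In row 1, 4 can only go at (1,6), so (1,6) = 4.
4 is placed in column 6; hence (2,6) = 6.
In row 2, 4 can only go at (2,2), so (2,2) = 4.
Row 2 needs a 5, and only (2,3) is open for it.
The 4 cells of cage m must have product 20; hence (1,2) = 5.
5 is placed in column 3, which forces (1,3) = 2.
5 is placed in column 3, so (3,3) = 1.
Column 3 now contains 2, which forces (5,3) = 4.
4 is placed in row 5; hence (5,4) = 2.
4 is placed in column 3, leaving (6,3) = 3.
Cage f has product 30, so (3,4) = 5.
Row 3 now contains 5; hence (3,6) = 2.
Column 3 now contains 3; hence (4,3) = 6.
Cage f has product 30, so (4,4) = 1.
Column 6 already has 2, so (4,6) = 5.
Cage h's pair has product 6; hence (5,1) = 6.
Row 5 now contains 2, which forces (5,2) = 1.
1 is placed in row 5, leaving (5,6) = 3.
Cage c needs two cells with sum 5; hence (6,2) = 2.
Column 6 already has 2; hence (6,6) = 1.
Cage a needs product 54, leaving (1,4) = 6.
Cage a has product 54, which forces (1,5) = 3.
1 is placed in column 4, which forces (2,4) = 3.
Cage a has product 54; hence (2,5) = 1.
Column 1 already has 6, so (3,1) = 3.
Cage n has product 72, which forces (3,2) = 6.
2 is placed in row 3, which forces (3,5) = 4.
Row 4 already has 6, leaving (4,1) = 4.
Column 2 already has 2; hence (4,2) = 3.
Cage j's pair has product 8; hence (4,5) = 2.
Row 5 already has 3, leaving (5,5) = 5.
Column 4 already has 6; hence (6,4) = 4.
4 is placed in column 5, leaving (6,5) = 6.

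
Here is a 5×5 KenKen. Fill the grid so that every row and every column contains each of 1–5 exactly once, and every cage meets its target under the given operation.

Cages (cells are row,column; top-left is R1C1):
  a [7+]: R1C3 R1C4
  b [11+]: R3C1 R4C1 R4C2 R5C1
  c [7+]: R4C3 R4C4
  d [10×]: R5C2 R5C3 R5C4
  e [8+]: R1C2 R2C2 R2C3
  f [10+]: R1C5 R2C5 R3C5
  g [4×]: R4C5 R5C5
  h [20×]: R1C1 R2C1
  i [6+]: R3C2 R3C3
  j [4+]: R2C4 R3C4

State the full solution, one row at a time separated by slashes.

Row 5 needs a 3, and only R5C1 is open for it.
Row 5 needs a 4, and only R5C5 is open for it.
4 is placed in column 5, which forces R4C5 = 1.
Row 1 needs a 1, and only R1C2 is open for it.
The only place for 1 in row 2 is R2C4.
1 is placed in column 4, leaving R3C4 = 3.
Cage d has product 10, which forces R5C3 = 1.
In row 3, 1 can only go at R3C1, so R3C1 = 1.
In row 3, 5 can only go at R3C5, so R3C5 = 5.
In column 1, 2 can only go at R4C1, so R4C1 = 2.
Cage b needs sum 11, which forces R4C2 = 5.
Cage c's pair has sum 7, leaving R4C3 = 3.
Cage c needs two cells with sum 7, which forces R4C4 = 4.
Column 2 already has 5, so R5C2 = 2.
Row 5 already has 2, so R5C4 = 5.
Cage a's pair has sum 7, leaving R1C3 = 5.
Column 4 now contains 5, so R1C4 = 2.
2 is placed in row 1, which forces R1C5 = 3.
The 3 cells of cage e must have sum 8, leaving R2C2 = 3.
The 3 cells of cage e must have sum 8, so R2C3 = 4.
Column 5 now contains 3, so R2C5 = 2.
Column 2 already has 2, so R3C2 = 4.
The two cells of cage i must have sum 6, so R3C3 = 2.
Row 1 now contains 5, so R1C1 = 4.
Row 2 now contains 4; hence R2C1 = 5.

4 1 5 2 3 / 5 3 4 1 2 / 1 4 2 3 5 / 2 5 3 4 1 / 3 2 1 5 4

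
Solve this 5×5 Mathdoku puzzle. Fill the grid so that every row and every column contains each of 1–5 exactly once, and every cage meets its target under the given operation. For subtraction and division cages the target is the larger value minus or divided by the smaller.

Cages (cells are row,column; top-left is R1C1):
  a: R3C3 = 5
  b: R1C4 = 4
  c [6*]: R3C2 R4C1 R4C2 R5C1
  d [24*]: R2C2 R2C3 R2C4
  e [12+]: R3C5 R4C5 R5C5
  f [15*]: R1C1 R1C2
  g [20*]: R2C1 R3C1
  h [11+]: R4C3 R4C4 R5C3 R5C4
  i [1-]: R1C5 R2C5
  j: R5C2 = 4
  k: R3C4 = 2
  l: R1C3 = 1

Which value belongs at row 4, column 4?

Cage l is given, leaving R1C3 = 1.
B is a freebie, which forces R1C4 = 4.
Cage a is given; hence R3C3 = 5.
K is a freebie, leaving R3C4 = 2.
Cage j is a single given cell, so R5C2 = 4.
Cage g's pair has product 20, which forces R2C1 = 5.
Cage d needs product 24, leaving R2C2 = 2.
Cage d has product 24, so R2C3 = 4.
Column 4 already has 2; hence R2C4 = 3.
Row 2 already has 3, which forces R2C5 = 1.
Row 3 already has 5, which forces R3C1 = 4.
Row 3 already has 4, leaving R3C5 = 3.
Column 5 now contains 3, so R5C5 = 5.
Column 1 now contains 5; hence R1C1 = 3.
Cage f needs two cells with product 15, leaving R1C2 = 5.
5 is placed in column 5, which forces R1C5 = 2.
Row 3 already has 3, which forces R3C2 = 1.
Cage c needs product 6, so R4C2 = 3.
Row 4 already has 3, which forces R4C3 = 2.
Cage h has sum 11; hence R4C4 = 5.
5 is placed in column 5, which forces R4C5 = 4.
2 is placed in column 3; hence R5C3 = 3.
5 is placed in row 5; hence R5C4 = 1.
Row 4 now contains 2, so R4C1 = 1.
Row 5 already has 1, which forces R5C1 = 2.
Filled in: 3 5 1 4 2 / 5 2 4 3 1 / 4 1 5 2 3 / 1 3 2 5 4 / 2 4 3 1 5.

5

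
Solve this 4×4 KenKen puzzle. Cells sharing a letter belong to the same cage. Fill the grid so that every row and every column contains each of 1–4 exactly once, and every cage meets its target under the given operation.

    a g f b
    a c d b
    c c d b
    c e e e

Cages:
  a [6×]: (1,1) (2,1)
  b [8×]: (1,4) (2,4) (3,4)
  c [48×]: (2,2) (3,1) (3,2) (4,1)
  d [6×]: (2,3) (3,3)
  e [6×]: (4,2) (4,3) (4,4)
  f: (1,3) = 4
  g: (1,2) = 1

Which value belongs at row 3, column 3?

G is a freebie, which forces (1,2) = 1.
Cage f is a single given cell, so (1,3) = 4.
Row 1 already has 4, which forces (1,4) = 2.
Row 1 already has 2; hence (1,1) = 3.
The two cells of cage a must have product 6, so (2,1) = 2.
2 is placed in row 2, leaving (2,3) = 3.
Column 3 now contains 3, leaving (3,3) = 2.
2 is placed in column 3, leaving (4,3) = 1.
Row 4 already has 1, which forces (4,4) = 3.
3 is placed in row 2, leaving (2,2) = 4.
Row 2 now contains 4; hence (2,4) = 1.
Cage c has product 48, which forces (3,1) = 1.
Cage c needs product 48, so (3,2) = 3.
1 is placed in column 4, leaving (3,4) = 4.
Row 4 already has 1; hence (4,1) = 4.
Row 4 already has 3, leaving (4,2) = 2.
Filled in: 3 1 4 2 / 2 4 3 1 / 1 3 2 4 / 4 2 1 3.

2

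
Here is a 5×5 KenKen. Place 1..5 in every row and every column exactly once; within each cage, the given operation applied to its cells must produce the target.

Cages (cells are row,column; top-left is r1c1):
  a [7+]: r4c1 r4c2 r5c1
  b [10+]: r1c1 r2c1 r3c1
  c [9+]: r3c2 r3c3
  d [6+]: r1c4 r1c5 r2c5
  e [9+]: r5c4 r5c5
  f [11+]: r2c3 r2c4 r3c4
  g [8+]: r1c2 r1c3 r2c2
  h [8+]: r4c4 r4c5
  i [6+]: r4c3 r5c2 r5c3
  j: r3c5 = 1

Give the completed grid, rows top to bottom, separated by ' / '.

5 4 3 1 2 / 2 1 5 4 3 / 3 5 4 2 1 / 4 2 1 3 5 / 1 3 2 5 4

Cage j is a single given cell; hence r3c5 = 1.
Cage d has sum 6, so r1c4 = 1.
Column 5 needs a 4, and only r5c5 is open for it.
Row 5 already has 4, which forces r5c4 = 5.
Column 4 now contains 5; hence r4c4 = 3.
Cage h needs two cells with sum 8; hence r4c5 = 5.
The 3 cells of cage f must have sum 11, leaving r2c3 = 5.
Column 3 already has 5, which forces r3c3 = 4.
4 is placed in row 3; hence r3c4 = 2.
Column 4 already has 2; hence r2c4 = 4.
4 is placed in row 3, so r3c2 = 5.
Cage b has sum 10; hence r1c1 = 5.
The 3 cells of cage b must have sum 10, leaving r2c1 = 2.
2 is placed in row 2, so r2c5 = 3.
Row 3 now contains 5, which forces r3c1 = 3.
2 is placed in column 1, so r5c1 = 1.
Cage g has sum 8, so r1c2 = 4.
The 3 cells of cage g must have sum 8, leaving r1c3 = 3.
Column 5 already has 3, so r1c5 = 2.
Row 2 now contains 3, leaving r2c2 = 1.
Column 1 already has 1; hence r4c1 = 4.
Cage a needs sum 7, so r4c2 = 2.
Cage i has sum 6, leaving r4c3 = 1.
Column 2 already has 2, leaving r5c2 = 3.
Column 3 now contains 3, leaving r5c3 = 2.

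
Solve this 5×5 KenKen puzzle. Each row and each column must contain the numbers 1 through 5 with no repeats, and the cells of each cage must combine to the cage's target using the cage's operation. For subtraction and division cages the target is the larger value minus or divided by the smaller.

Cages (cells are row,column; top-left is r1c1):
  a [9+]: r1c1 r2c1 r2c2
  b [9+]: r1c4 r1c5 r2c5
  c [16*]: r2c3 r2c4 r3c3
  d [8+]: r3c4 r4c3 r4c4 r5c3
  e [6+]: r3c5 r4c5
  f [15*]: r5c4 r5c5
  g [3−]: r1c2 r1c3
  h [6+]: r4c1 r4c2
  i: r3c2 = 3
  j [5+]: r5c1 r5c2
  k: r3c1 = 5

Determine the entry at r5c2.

Cage k is a single given cell, leaving r3c1 = 5.
Cage i is a single given cell, so r3c2 = 3.
Column 3 needs a 5, and only r1c3 is open for it.
Cage g's pair has difference 3, leaving r1c2 = 2.
In row 2, 3 can only go at r2c1, so r2c1 = 3.
The 3 cells of cage a must have sum 9, leaving r1c1 = 1.
Cage a needs sum 9, so r2c2 = 5.
Column 1 already has 1, which forces r4c1 = 2.
Column 2 already has 5, which forces r4c2 = 4.
4 is placed in row 4, which forces r4c5 = 5.
Column 1 already has 1; hence r5c1 = 4.
Column 2 now contains 4; hence r5c2 = 1.
Column 5 now contains 5, so r5c5 = 3.
Cage b has sum 9, leaving r1c4 = 3.
Column 5 already has 3; hence r1c5 = 4.
Cage b needs sum 9, which forces r2c5 = 2.
Cage d needs sum 8, so r3c4 = 2.
Cage e's pair has sum 6; hence r3c5 = 1.
Column 4 now contains 3, so r4c4 = 1.
Row 5 already has 3; hence r5c3 = 2.
Row 5 already has 3, so r5c4 = 5.
The 3 cells of cage c must have product 16; hence r2c3 = 1.
Row 2 already has 2, which forces r2c4 = 4.
Row 3 already has 2; hence r3c3 = 4.
Row 4 already has 1, leaving r4c3 = 3.
Completed grid: 1 2 5 3 4 / 3 5 1 4 2 / 5 3 4 2 1 / 2 4 3 1 5 / 4 1 2 5 3.

1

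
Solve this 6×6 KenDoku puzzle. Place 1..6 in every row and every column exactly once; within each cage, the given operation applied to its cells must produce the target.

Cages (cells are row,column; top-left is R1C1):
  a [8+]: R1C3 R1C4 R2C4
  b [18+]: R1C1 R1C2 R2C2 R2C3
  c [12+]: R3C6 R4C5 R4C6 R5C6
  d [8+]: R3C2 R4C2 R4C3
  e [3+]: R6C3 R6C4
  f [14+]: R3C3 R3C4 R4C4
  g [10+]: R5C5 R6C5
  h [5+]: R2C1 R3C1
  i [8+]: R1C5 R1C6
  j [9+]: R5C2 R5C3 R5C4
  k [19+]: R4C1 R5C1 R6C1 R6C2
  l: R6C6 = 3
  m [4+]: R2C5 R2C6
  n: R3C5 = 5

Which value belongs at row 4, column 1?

N is a freebie; hence R3C5 = 5.
Cage l is a single given cell, so R6C6 = 3.
Cage m needs two cells with sum 4, so R2C5 = 3.
Column 6 now contains 3, which forces R2C6 = 1.
Cage c needs sum 12, so R4C5 = 1.
Column 5 needs a 2, and only R1C5 is open for it.
Row 1 now contains 2, so R1C6 = 6.
In column 1, 1 can only go at R3C1, so R3C1 = 1.
Cage h needs two cells with sum 5; hence R2C1 = 4.
4 is placed in row 2, leaving R2C4 = 2.
Column 4 now contains 2, so R6C4 = 1.
Cage b has sum 18; hence R1C1 = 3.
Cage b needs sum 18; hence R1C2 = 4.
Cage a has sum 8, leaving R1C3 = 1.
Cage a has sum 8; hence R1C4 = 5.
Column 2 now contains 4, leaving R4C2 = 2.
Row 4 now contains 2; hence R4C3 = 3.
Column 4 now contains 5, so R4C4 = 4.
Row 4 now contains 4, which forces R4C6 = 5.
Row 6 already has 1, leaving R6C3 = 2.
Column 2 already has 2, leaving R3C2 = 3.
The 3 cells of cage f must have sum 14, which forces R3C3 = 4.
Cage f needs sum 14, so R3C4 = 6.
Row 3 now contains 4, which forces R3C6 = 2.
5 is placed in row 4, which forces R4C1 = 6.
Cage k needs sum 19, so R5C1 = 2.
Cage j needs sum 9, leaving R5C2 = 1.
Cage j needs sum 9; hence R5C3 = 5.
The 3 cells of cage j must have sum 9, so R5C4 = 3.
2 is placed in column 6, leaving R5C6 = 4.
The 4 cells of cage k must have sum 19, so R6C1 = 5.
The 4 cells of cage k must have sum 19, leaving R6C2 = 6.
Row 6 now contains 6, leaving R6C5 = 4.
6 is placed in column 2, which forces R2C2 = 5.
5 is placed in column 3, which forces R2C3 = 6.
Row 5 already has 4, so R5C5 = 6.
The full grid is 3 4 1 5 2 6 / 4 5 6 2 3 1 / 1 3 4 6 5 2 / 6 2 3 4 1 5 / 2 1 5 3 6 4 / 5 6 2 1 4 3.

6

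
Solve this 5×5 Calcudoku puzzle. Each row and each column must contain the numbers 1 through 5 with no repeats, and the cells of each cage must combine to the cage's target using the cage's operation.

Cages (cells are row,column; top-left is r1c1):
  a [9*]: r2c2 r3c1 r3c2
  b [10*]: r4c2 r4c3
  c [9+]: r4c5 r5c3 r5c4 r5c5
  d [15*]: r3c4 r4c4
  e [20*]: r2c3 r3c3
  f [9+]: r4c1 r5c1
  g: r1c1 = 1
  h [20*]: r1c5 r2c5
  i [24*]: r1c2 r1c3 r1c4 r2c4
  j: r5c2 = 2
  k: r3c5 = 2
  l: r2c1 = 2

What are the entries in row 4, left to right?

4 5 2 3 1

G is a freebie, which forces r1c1 = 1.
Cage l is given, so r2c1 = 2.
Cage a has product 9; hence r2c2 = 3.
Cage a needs product 9, leaving r3c1 = 3.
Cage a needs product 9, leaving r3c2 = 1.
Row 3 now contains 3, leaving r3c4 = 5.
K is a freebie, which forces r3c5 = 2.
Column 4 now contains 5, which forces r4c4 = 3.
Row 4 now contains 3, leaving r4c5 = 1.
Cage j is a single given cell; hence r5c2 = 2.
Column 2 already has 2, leaving r1c2 = 4.
Cage i needs product 24, so r1c3 = 3.
The 4 cells of cage i must have product 24, so r1c4 = 2.
Row 1 already has 4, so r1c5 = 5.
Cage e's pair has product 20, so r2c3 = 5.
Cage i needs product 24; hence r2c4 = 1.
Column 5 already has 5, leaving r2c5 = 4.
5 is placed in row 3, which forces r3c3 = 4.
Column 2 already has 2, which forces r4c2 = 5.
The two cells of cage b must have product 10, so r4c3 = 2.
Column 3 already has 4, leaving r5c3 = 1.
Column 4 now contains 1, so r5c4 = 4.
4 is placed in column 5, leaving r5c5 = 3.
Row 4 already has 5, which forces r4c1 = 4.
Row 5 already has 4, which forces r5c1 = 5.
Filled in: 1 4 3 2 5 / 2 3 5 1 4 / 3 1 4 5 2 / 4 5 2 3 1 / 5 2 1 4 3.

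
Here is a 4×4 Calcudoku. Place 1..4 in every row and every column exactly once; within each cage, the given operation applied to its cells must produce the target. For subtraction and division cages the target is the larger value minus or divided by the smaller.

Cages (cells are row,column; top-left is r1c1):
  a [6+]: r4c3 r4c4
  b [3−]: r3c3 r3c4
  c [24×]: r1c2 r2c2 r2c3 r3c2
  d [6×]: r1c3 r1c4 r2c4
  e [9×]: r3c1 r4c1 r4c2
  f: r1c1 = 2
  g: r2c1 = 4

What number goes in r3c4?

Cage f is a single given cell, which forces r1c1 = 2.
G is a freebie, so r2c1 = 4.
Cage e needs product 9, leaving r3c1 = 3.
Cage e needs product 9; hence r4c1 = 1.
The 3 cells of cage e must have product 9, leaving r4c2 = 3.
Cage c needs product 24; hence r2c3 = 3.
The 3 cells of cage d must have product 6; hence r2c4 = 2.
2 is placed in column 4, so r4c4 = 4.
The 4 cells of cage c must have product 24, which forces r1c2 = 4.
Column 3 already has 3, so r1c3 = 1.
The 3 cells of cage d must have product 6, leaving r1c4 = 3.
Row 2 now contains 2; hence r2c2 = 1.
Cage c needs product 24, leaving r3c2 = 2.
Cage b needs two cells with difference 3, which forces r3c3 = 4.
Column 4 now contains 4, leaving r3c4 = 1.
4 is placed in row 4, leaving r4c3 = 2.
The full grid is 2 4 1 3 / 4 1 3 2 / 3 2 4 1 / 1 3 2 4.

1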